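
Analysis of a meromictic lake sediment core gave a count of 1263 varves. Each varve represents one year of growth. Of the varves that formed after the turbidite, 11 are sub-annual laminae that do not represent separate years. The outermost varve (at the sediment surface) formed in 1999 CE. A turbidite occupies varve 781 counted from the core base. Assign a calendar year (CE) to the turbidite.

Between varve 781 and the sediment surface there are 1263 − 781 = 482 varves.
Excluding 11 false varves: 482 − 11 = 471.
1999 − 471 = 1528 CE.

1528 CE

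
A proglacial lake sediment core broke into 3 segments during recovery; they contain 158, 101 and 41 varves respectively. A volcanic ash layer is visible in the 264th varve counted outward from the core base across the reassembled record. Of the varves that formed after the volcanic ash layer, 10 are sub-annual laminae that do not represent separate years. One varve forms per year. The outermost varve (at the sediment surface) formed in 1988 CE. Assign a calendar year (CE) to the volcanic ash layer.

1962 CE

Total varves = 158 + 101 + 41 = 300.
The volcanic ash layer sits at varve 264 from the core base, so 300 − 264 = 36 varves formed after it.
Removing the 10 false varves leaves 36 − 10 = 26 true varves beyond the volcanic ash layer.
1988 − 26 = 1962 CE.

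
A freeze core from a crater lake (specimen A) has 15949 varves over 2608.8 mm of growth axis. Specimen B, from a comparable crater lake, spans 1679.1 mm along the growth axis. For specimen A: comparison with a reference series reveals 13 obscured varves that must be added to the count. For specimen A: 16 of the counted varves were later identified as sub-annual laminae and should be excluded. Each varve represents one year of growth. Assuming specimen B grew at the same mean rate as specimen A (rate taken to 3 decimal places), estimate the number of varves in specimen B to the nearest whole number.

Specimen A: after corrections the count is 15949 − 16 + 13 = 15946 varves.
A: 2608.8 mm over 15946 years gives 2608.8 / 15946 ≈ 0.164 mm/yr.
Specimen B: 1679.1 mm / 0.164 mm per year = 10238.41 years ≈ 10238 varves.

10238 varves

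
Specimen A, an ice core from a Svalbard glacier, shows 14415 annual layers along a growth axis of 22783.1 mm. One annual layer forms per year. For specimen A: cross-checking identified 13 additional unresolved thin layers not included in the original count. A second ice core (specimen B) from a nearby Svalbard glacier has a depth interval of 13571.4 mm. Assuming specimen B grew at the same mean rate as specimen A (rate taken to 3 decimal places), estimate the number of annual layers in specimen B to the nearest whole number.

8595 annual layers

Specimen A: after corrections the count is 14415 + 13 = 14428 annual layers.
A: Extension rate ≈ 22783.1 / 14428 = 1.579 mm per year.
For B, 13571.4 / 1.579 = 8594.93 years ≈ 8595 annual layers.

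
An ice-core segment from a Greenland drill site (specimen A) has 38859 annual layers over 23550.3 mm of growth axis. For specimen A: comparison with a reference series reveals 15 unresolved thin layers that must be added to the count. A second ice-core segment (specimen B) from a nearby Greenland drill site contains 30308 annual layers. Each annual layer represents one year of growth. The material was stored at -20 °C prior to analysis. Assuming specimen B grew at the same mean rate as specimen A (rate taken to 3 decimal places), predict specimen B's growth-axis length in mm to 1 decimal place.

18366.6 mm

Specimen A: adjusted count: 38859 + 15 = 38874 annual layers.
A: Extension rate ≈ 23550.3 / 38874 = 0.606 mm per year.
Length of B = 0.606 × 30308 = 18366.6 mm.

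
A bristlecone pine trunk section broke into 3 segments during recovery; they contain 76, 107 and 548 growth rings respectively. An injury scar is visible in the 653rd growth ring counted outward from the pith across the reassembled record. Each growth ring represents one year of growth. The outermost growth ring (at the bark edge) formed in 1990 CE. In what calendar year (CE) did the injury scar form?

1912 CE

Total growth rings = 76 + 107 + 548 = 731.
The injury scar sits at growth ring 653 from the pith, so 731 − 653 = 78 growth rings formed after it.
1990 − 78 = 1912 CE.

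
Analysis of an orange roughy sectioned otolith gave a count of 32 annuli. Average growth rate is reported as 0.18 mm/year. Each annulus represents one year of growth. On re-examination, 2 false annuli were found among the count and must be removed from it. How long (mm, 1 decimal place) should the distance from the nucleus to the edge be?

5.4 mm

Correcting the raw count gives 32 − 2 = 30 true annuli.
Length ≈ 0.18 × 30 = 5.4 mm.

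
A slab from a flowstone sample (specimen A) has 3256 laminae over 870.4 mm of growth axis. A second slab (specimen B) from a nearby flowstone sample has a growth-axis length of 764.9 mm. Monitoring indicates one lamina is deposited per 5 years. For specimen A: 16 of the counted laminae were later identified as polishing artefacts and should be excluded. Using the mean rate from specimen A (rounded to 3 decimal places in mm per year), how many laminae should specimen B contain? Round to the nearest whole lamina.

Specimen A: adjusted count: 3256 − 16 = 3240 laminae.
Specimen A: at 5 years per lamina, 3240 × 5 = 16200 years.
A: Mean rate = 870.4 mm / 16200 years ≈ 0.054 mm/yr.
Specimen B: 764.9 mm / 0.054 mm per year = 14164.81 years; at 5 years per lamina that is 14164.81 / 5 ≈ 2833 laminae.

2833 laminae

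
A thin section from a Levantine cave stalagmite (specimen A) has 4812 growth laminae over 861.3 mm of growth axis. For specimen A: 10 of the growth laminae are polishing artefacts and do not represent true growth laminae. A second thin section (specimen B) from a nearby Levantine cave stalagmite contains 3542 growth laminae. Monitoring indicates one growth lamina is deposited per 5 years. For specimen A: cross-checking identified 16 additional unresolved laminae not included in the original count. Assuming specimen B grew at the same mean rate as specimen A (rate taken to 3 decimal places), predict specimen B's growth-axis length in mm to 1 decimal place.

637.6 mm

Specimen A: after corrections the count is 4812 − 10 + 16 = 4818 growth laminae.
Specimen A: multiplying by 5 years per growth lamina: 4818 × 5 = 24090 years.
A: Mean rate = 861.3 mm / 24090 years ≈ 0.036 mm per year.
Specimen B: at 5 years per growth lamina, 3542 × 5 = 17710 years. For B, 0.036 mm/year × 17710 years = 637.6 mm.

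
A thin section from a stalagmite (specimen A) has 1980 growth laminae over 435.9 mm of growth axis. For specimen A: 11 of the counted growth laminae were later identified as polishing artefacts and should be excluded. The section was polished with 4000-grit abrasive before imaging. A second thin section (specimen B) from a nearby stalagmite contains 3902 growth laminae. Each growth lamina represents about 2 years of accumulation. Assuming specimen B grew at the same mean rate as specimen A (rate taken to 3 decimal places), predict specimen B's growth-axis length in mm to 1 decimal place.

Specimen A: adjusted count: 1980 − 11 = 1969 growth laminae.
Specimen A: 1969 growth laminae at 2 years each span 1969 × 2 = 3938 years.
A: Extension rate ≈ 435.9 / 3938 = 0.111 mm/yr.
Specimen B: multiplying by 2 years per growth lamina: 3902 × 2 = 7804 years. B's length ≈ 0.111 × 7804 = 866.2 mm.

866.2 mm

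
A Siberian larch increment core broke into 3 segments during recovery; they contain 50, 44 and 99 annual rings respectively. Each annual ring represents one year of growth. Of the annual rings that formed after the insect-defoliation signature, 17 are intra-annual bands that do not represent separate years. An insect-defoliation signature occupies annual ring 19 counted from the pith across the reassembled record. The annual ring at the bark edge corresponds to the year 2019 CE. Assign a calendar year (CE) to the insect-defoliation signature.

Total annual rings = 50 + 44 + 99 = 193.
193 − 19 = 174 annual rings lie beyond the insect-defoliation signature toward the bark edge.
Excluding 17 false annual rings: 174 − 17 = 157.
2019 − 157 = 1862 CE.

1862 CE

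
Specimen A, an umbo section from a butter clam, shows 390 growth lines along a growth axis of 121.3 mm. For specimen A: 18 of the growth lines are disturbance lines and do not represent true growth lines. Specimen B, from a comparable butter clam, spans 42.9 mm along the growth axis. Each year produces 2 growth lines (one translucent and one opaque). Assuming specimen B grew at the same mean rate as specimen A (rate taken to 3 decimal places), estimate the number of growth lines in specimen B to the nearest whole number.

Specimen A: true growth line count = 390 − 18 = 372.
Specimen A: with 2 growth lines per year, 372 / 2 = 186 years.
A: Extension rate ≈ 121.3 / 186 = 0.652 mm per year.
Specimen B: 42.9 mm / 0.652 mm per year = 65.80 years; at 2 growth lines per year that is 65.80 × 2 ≈ 132 growth lines.

132 growth lines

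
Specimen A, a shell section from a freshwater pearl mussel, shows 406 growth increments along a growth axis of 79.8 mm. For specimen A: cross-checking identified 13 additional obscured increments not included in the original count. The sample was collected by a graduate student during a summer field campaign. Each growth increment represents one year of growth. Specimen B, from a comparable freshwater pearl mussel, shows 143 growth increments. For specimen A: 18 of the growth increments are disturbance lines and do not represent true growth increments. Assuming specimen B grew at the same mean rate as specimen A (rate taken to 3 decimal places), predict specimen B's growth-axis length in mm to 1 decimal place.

Specimen A: true growth increment count = 406 − 18 + 13 = 401.
A: Extension rate ≈ 79.8 / 401 = 0.199 mm/yr.
B's length ≈ 0.199 × 143 = 28.5 mm.

28.5 mm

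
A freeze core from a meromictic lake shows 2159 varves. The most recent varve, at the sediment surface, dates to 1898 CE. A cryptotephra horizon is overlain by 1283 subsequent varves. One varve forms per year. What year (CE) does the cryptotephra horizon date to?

615 CE

1283 varves post-date the cryptotephra horizon.
Counting back 1283 years from 1898 CE places the cryptotephra horizon in 1898 − 1283 = 615 CE.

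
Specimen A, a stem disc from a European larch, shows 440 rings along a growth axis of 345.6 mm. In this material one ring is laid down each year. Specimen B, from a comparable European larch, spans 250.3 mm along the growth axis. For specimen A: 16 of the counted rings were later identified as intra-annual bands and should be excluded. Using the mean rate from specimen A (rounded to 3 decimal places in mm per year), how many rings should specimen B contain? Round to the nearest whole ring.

307 rings

Specimen A: after corrections the count is 440 − 16 = 424 rings.
A: Extension rate ≈ 345.6 / 424 = 0.815 mm/yr.
For B, 250.3 / 0.815 = 307.12 years ≈ 307 rings.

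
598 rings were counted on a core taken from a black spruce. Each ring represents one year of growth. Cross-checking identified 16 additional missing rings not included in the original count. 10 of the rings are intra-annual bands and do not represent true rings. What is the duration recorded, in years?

Correcting the raw count gives 598 − 10 + 16 = 604 true rings.
One ring per year makes the duration 604 years.

604 years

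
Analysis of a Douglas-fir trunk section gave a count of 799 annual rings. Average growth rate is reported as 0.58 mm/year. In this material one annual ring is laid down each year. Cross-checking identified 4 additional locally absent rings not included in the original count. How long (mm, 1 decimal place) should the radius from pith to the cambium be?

After corrections the count is 799 + 4 = 803 annual rings.
Predicted length = 0.58 mm/year × 803 years = 465.7 mm.

465.7 mm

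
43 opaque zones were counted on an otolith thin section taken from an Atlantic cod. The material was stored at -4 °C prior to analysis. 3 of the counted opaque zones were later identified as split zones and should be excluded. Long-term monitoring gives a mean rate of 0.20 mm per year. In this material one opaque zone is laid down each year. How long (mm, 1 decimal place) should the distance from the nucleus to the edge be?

After corrections the count is 43 − 3 = 40 opaque zones.
40 years at 0.20 mm/year gives 0.20 × 40 = 8.0 mm.

8.0 mm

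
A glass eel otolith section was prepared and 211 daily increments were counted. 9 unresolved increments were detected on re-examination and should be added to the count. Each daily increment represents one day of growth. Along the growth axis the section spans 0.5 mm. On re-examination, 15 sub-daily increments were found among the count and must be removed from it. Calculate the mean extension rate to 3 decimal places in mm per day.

After corrections the count is 211 − 15 + 9 = 205 daily increments.
Mean rate = 0.5 mm / 205 days ≈ 0.002 mm per day.

0.002 mm per day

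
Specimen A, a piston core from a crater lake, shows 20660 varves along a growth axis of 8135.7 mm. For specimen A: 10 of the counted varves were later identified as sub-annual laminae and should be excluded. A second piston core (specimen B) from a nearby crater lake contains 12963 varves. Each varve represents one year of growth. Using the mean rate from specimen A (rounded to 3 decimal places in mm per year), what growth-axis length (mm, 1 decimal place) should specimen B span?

5107.4 mm

Specimen A: after corrections the count is 20660 − 10 = 20650 varves.
A: Mean rate = 8135.7 mm / 20650 years ≈ 0.394 mm/yr.
Length of B = 0.394 × 12963 = 5107.4 mm.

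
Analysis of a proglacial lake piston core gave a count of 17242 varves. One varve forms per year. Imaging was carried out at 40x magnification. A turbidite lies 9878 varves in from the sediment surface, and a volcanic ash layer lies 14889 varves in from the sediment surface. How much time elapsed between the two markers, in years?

Separation: 14889 − 9878 = 5011 varves.
One varve per year makes the interval 5011 years.

5011 years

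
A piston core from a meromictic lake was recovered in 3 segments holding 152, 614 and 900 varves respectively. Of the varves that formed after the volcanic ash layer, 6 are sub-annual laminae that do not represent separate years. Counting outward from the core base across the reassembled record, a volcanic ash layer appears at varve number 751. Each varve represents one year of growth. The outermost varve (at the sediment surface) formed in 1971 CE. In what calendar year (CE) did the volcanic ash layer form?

1062 CE

Total varves = 152 + 614 + 900 = 1666.
Between varve 751 and the sediment surface there are 1666 − 751 = 915 varves.
915 − 6 false = 909 true varves after the volcanic ash layer.
The varve at the sediment surface is 1971 CE, so the volcanic ash layer dates to 1971 − 909 = 1062 CE.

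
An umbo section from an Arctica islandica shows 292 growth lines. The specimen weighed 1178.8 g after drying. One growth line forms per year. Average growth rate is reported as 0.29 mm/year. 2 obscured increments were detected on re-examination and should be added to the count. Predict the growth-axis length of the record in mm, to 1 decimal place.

85.3 mm

Adjusted count: 292 + 2 = 294 growth lines.
294 years at 0.29 mm/year gives 0.29 × 294 = 85.3 mm.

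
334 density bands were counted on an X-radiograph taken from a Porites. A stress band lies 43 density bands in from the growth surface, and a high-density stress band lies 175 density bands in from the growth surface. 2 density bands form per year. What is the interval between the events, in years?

66 years

175 − 43 = 132 density bands lie between the two events.
Dividing by 2 density bands per year: 132 / 2 = 66 years.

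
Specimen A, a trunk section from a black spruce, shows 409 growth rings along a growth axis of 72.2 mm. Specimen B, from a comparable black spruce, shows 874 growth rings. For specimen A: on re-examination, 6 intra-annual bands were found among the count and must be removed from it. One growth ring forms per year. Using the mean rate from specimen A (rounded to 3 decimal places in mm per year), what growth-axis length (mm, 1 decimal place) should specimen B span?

Specimen A: adjusted count: 409 − 6 = 403 growth rings.
A: Mean rate = 72.2 mm / 403 years ≈ 0.179 mm/year.
For B, 0.179 mm/year × 874 years = 156.4 mm.

156.4 mm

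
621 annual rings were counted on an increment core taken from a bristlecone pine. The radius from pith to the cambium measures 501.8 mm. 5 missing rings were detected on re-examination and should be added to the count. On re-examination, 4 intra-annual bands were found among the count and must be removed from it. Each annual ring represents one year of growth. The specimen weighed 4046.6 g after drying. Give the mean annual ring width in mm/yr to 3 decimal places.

Adjusted count: 621 − 4 + 5 = 622 annual rings.
501.8 mm over 622 years gives 501.8 / 622 ≈ 0.807 mm/yr.

0.807 mm/yr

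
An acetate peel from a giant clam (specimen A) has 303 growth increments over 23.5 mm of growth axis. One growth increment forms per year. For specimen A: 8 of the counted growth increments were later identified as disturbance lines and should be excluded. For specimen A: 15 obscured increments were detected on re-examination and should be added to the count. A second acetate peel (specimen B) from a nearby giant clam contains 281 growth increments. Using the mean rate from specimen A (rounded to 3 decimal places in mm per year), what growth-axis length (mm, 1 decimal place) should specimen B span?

Specimen A: true growth increment count = 303 − 8 + 15 = 310.
A: Mean rate = 23.5 mm / 310 years ≈ 0.076 mm/year.
For B, 0.076 mm/year × 281 years = 21.4 mm.

21.4 mm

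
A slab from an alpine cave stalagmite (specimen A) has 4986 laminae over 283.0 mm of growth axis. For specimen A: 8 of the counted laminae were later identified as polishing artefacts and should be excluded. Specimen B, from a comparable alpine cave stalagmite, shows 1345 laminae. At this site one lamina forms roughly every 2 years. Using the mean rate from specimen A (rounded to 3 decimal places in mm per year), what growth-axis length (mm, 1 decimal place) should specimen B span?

75.3 mm

Specimen A: true lamina count = 4986 − 8 = 4978.
Specimen A: 4978 laminae at 2 years each span 4978 × 2 = 9956 years.
A: Mean rate = 283.0 mm / 9956 years ≈ 0.028 mm/year.
Specimen B: 1345 laminae at 2 years each span 1345 × 2 = 2690 years. For B, 0.028 mm/year × 2690 years = 75.3 mm.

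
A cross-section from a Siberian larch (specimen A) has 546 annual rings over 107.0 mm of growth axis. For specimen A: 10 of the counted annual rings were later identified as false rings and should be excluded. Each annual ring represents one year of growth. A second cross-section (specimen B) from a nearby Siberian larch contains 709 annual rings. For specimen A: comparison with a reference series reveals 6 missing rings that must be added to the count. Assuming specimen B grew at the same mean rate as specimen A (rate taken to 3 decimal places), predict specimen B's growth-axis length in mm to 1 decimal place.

Specimen A: true annual ring count = 546 − 10 + 6 = 542.
A: 107.0 mm over 542 years gives 107.0 / 542 ≈ 0.197 mm/year.
B's length ≈ 0.197 × 709 = 139.7 mm.

139.7 mm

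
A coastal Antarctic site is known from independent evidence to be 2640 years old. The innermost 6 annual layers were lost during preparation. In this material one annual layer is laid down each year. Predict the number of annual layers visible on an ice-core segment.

Expected annual layers over 2640 years: 2640.
Subtracting the 6 annual layers not captured gives 2640 − 6 = 2634 annual layers in the record.

2634 annual layers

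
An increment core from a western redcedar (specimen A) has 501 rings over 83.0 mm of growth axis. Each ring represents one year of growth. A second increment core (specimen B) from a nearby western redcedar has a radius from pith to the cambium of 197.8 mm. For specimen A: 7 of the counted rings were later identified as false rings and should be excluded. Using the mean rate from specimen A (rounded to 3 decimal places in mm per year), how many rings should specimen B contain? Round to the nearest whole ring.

Specimen A: true ring count = 501 − 7 = 494.
A: 83.0 mm over 494 years gives 83.0 / 494 ≈ 0.168 mm/yr.
B spans 197.8 / 0.168 = 1177.38 years ≈ 1177 rings.

1177 rings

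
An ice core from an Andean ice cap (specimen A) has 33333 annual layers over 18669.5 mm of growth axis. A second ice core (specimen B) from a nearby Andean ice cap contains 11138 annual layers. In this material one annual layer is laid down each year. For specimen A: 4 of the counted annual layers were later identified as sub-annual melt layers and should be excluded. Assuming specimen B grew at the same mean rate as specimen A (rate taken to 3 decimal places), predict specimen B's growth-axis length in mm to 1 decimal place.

Specimen A: correcting the raw count gives 33333 − 4 = 33329 true annual layers.
A: Mean rate = 18669.5 mm / 33329 years ≈ 0.560 mm/year.
Length of B = 0.560 × 11138 = 6237.3 mm.

6237.3 mm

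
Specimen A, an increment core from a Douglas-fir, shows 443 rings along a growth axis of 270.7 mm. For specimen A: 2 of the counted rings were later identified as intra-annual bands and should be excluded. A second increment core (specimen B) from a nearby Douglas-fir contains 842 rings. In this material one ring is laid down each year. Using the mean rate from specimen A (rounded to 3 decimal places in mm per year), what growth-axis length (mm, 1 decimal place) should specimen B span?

Specimen A: true ring count = 443 − 2 = 441.
A: 270.7 mm over 441 years gives 270.7 / 441 ≈ 0.614 mm/year.
B's length ≈ 0.614 × 842 = 517.0 mm.

517.0 mm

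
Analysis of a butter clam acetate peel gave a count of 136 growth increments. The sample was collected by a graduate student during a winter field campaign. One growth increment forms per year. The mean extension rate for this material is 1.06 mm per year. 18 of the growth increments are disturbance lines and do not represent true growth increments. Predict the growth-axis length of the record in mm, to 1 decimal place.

125.1 mm

Correcting the raw count gives 136 − 18 = 118 true growth increments.
Length ≈ 1.06 × 118 = 125.1 mm.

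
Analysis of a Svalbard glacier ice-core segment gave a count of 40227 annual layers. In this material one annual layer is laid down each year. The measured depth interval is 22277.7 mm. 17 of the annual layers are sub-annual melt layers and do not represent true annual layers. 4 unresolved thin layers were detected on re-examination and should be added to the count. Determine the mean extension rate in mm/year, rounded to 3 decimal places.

0.554 mm/year

After corrections the count is 40227 − 17 + 4 = 40214 annual layers.
22277.7 mm over 40214 years gives 22277.7 / 40214 ≈ 0.554 mm/year.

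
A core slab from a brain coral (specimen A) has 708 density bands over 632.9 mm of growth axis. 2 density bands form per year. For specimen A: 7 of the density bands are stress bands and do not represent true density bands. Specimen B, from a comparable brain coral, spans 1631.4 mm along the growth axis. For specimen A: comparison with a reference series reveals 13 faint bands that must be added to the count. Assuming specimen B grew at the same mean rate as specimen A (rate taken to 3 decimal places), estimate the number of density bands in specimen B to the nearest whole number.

Specimen A: after corrections the count is 708 − 7 + 13 = 714 density bands.
Specimen A: with 2 density bands per year, 714 / 2 = 357 years.
A: Extension rate ≈ 632.9 / 357 = 1.773 mm/yr.
For B, 1631.4 / 1.773 = 920.14 years; at 2 density bands per year that is 920.14 × 2 ≈ 1840 density bands.

1840 density bands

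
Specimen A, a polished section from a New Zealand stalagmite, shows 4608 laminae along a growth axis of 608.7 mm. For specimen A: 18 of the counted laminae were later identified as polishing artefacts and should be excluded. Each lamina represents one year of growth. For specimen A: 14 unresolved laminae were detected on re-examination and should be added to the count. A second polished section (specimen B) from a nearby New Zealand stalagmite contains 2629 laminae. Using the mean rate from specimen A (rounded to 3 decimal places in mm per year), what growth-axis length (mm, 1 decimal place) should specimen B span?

Specimen A: after corrections the count is 4608 − 18 + 14 = 4604 laminae.
A: 608.7 mm over 4604 years gives 608.7 / 4604 ≈ 0.132 mm per year.
B's length ≈ 0.132 × 2629 = 347.0 mm.

347.0 mm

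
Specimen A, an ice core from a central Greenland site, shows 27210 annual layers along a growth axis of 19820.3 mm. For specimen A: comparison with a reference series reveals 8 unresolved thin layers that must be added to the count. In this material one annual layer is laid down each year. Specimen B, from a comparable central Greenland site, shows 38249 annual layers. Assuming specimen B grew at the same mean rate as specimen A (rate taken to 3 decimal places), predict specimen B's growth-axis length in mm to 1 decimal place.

27845.3 mm

Specimen A: adjusted count: 27210 + 8 = 27218 annual layers.
A: 19820.3 mm over 27218 years gives 19820.3 / 27218 ≈ 0.728 mm per year.
Length of B = 0.728 × 38249 = 27845.3 mm.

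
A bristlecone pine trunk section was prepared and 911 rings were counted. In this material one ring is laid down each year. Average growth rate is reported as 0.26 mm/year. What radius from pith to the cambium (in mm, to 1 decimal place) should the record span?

The record spans 911 years at 0.26 mm per year.
Length ≈ 0.26 × 911 = 236.9 mm.

236.9 mm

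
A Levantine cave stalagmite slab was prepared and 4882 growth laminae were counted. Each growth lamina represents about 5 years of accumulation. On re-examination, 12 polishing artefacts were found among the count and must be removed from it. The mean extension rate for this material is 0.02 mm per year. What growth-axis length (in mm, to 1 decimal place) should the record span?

487.0 mm

True growth lamina count = 4882 − 12 = 4870.
4870 growth laminae at 5 years each span 4870 × 5 = 24350 years.
Length ≈ 0.02 × 24350 = 487.0 mm.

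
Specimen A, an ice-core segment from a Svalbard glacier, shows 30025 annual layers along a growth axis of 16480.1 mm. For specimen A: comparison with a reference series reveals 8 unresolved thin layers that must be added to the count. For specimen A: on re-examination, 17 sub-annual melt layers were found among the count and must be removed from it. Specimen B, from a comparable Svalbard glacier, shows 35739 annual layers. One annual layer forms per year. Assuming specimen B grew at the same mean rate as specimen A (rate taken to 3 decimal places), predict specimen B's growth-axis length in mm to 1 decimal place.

Specimen A: true annual layer count = 30025 − 17 + 8 = 30016.
A: Mean rate = 16480.1 mm / 30016 years ≈ 0.549 mm per year.
Length of B = 0.549 × 35739 = 19620.7 mm.

19620.7 mm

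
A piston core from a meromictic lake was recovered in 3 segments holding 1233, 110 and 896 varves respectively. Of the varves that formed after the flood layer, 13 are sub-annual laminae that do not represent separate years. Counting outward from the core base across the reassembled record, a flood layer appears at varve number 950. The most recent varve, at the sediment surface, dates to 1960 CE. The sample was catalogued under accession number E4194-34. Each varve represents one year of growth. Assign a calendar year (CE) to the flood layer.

684 CE

Total varves = 1233 + 110 + 896 = 2239.
The flood layer sits at varve 950 from the core base, so 2239 − 950 = 1289 varves formed after it.
Removing the 13 false varves leaves 1289 − 13 = 1276 true varves beyond the flood layer.
Counting back 1276 years from 1960 CE places the flood layer in 1960 − 1276 = 684 CE.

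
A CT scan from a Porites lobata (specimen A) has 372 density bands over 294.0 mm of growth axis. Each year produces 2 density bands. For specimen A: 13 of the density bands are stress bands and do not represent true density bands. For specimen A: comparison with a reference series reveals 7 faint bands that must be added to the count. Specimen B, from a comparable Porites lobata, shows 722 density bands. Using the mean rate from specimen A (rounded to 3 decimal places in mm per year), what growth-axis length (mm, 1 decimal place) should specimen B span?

Specimen A: after corrections the count is 372 − 13 + 7 = 366 density bands.
Specimen A: with 2 density bands per year, 366 / 2 = 183 years.
A: Extension rate ≈ 294.0 / 183 = 1.607 mm per year.
Specimen B: 722 density bands at 2 per year is 722 / 2 = 361 years. For B, 1.607 mm/year × 361 years = 580.1 mm.

580.1 mm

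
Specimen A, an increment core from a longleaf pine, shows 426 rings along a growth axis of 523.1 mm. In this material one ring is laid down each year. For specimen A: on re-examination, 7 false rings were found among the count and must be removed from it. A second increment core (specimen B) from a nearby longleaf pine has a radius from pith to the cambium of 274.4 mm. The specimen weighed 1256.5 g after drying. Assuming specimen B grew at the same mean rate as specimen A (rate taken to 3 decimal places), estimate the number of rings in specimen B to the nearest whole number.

Specimen A: true ring count = 426 − 7 = 419.
A: Mean rate = 523.1 mm / 419 years ≈ 1.248 mm per year.
Specimen B: 274.4 mm / 1.248 mm per year = 219.87 years ≈ 220 rings.

220 rings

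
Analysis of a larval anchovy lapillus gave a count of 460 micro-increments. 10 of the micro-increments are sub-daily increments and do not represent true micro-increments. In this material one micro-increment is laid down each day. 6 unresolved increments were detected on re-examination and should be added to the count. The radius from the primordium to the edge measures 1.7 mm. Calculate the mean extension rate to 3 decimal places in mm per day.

After corrections the count is 460 − 10 + 6 = 456 micro-increments.
Extension rate ≈ 1.7 / 456 = 0.004 mm per day.

0.004 mm per day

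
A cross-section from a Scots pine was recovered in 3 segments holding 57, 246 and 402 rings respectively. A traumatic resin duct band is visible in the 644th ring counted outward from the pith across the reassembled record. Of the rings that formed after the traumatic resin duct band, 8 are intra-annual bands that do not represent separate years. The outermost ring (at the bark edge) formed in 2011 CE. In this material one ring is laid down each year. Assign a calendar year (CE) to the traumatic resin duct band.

Total rings = 57 + 246 + 402 = 705.
705 − 644 = 61 rings lie beyond the traumatic resin duct band toward the bark edge.
61 − 8 false = 53 true rings after the traumatic resin duct band.
The ring at the bark edge is 2011 CE, so the traumatic resin duct band dates to 2011 − 53 = 1958 CE.

1958 CE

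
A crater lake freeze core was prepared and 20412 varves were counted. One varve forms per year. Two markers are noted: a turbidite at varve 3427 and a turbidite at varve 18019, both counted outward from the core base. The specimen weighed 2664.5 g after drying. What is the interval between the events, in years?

The two markers are separated by 18019 − 3427 = 14592 varves.
At one varve per year, 14592 years elapsed between them.

14592 years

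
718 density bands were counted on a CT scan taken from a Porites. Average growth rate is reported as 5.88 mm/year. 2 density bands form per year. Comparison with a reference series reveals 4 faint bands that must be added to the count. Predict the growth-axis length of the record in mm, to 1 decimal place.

2122.7 mm

True density band count = 718 + 4 = 722.
722 density bands at 2 per year is 722 / 2 = 361 years.
361 years at 5.88 mm/year gives 5.88 × 361 = 2122.7 mm.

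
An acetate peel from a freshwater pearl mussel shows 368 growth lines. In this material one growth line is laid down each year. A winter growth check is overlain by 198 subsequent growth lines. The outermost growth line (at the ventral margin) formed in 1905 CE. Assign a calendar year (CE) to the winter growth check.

1707 CE

There are 198 growth lines younger than the winter growth check.
1905 − 198 = 1707 CE.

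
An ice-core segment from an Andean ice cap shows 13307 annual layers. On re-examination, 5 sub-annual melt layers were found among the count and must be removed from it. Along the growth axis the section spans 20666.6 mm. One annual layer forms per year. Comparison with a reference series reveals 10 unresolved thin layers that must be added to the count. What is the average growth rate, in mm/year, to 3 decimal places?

After corrections the count is 13307 − 5 + 10 = 13312 annual layers.
Extension rate ≈ 20666.6 / 13312 = 1.552 mm/year.

1.552 mm/year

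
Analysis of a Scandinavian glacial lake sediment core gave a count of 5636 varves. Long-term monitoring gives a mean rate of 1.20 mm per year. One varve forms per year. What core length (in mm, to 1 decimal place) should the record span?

6763.2 mm

The record spans 5636 years at 1.20 mm per year.
Predicted length = 1.20 mm/year × 5636 years = 6763.2 mm.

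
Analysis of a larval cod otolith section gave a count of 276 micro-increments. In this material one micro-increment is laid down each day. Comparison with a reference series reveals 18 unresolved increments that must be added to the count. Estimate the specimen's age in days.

Adjusted count: 276 + 18 = 294 micro-increments.
At one micro-increment per day, that is 294 days.

294 days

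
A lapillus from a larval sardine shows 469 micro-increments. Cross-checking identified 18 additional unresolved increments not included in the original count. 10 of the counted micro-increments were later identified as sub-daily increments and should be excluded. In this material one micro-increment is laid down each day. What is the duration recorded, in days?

477 days

True micro-increment count = 469 − 10 + 18 = 477.
One micro-increment per day makes the duration 477 days.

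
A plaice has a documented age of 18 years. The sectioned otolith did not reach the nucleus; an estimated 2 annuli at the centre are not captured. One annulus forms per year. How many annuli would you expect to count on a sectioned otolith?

At one annulus per year, 18 years correspond to 18 annuli.
18 − 2 missed = 16 annuli expected in the prepared section.

16 annuli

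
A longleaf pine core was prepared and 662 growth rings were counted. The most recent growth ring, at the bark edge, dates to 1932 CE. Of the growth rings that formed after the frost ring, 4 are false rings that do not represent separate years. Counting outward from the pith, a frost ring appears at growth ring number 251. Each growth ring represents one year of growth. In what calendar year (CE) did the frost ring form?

1525 CE

The frost ring sits at growth ring 251 from the pith, so 662 − 251 = 411 growth rings formed after it.
Excluding 4 false growth rings: 411 − 4 = 407.
Counting back 407 years from 1932 CE places the frost ring in 1932 − 407 = 1525 CE.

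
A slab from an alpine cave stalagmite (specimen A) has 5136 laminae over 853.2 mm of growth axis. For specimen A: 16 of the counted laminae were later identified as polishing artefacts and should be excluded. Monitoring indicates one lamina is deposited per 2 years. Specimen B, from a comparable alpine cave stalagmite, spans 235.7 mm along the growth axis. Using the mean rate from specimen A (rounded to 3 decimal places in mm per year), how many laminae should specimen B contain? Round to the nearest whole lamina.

1420 laminae

Specimen A: after corrections the count is 5136 − 16 = 5120 laminae.
Specimen A: at 2 years per lamina, 5120 × 2 = 10240 years.
A: 853.2 mm over 10240 years gives 853.2 / 10240 ≈ 0.083 mm/year.
For B, 235.7 / 0.083 = 2839.76 years; at 2 years per lamina that is 2839.76 / 2 ≈ 1420 laminae.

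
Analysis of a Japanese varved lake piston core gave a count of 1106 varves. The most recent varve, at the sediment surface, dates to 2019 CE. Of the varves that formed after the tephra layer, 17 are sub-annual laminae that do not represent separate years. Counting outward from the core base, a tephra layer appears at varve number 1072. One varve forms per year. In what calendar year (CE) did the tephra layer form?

1106 − 1072 = 34 varves lie beyond the tephra layer toward the sediment surface.
34 − 17 false = 17 true varves after the tephra layer.
2019 − 17 = 2002 CE.

2002 CE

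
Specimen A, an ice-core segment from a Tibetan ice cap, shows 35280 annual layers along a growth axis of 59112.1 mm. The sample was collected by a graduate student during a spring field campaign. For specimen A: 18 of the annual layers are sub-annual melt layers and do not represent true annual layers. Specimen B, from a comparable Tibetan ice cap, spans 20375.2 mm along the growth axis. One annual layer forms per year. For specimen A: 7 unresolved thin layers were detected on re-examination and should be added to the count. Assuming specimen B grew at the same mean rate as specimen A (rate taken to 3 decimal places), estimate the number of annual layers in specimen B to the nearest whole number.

Specimen A: true annual layer count = 35280 − 18 + 7 = 35269.
A: 59112.1 mm over 35269 years gives 59112.1 / 35269 ≈ 1.676 mm/year.
For B, 20375.2 / 1.676 = 12157.04 years ≈ 12157 annual layers.

12157 annual layers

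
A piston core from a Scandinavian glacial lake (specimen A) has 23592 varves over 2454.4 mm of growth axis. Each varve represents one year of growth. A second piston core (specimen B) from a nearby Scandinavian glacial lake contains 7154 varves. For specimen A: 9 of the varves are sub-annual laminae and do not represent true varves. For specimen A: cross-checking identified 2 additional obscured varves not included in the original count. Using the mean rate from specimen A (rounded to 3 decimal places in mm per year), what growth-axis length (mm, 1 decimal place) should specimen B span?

Specimen A: correcting the raw count gives 23592 − 9 + 2 = 23585 true varves.
A: 2454.4 mm over 23585 years gives 2454.4 / 23585 ≈ 0.104 mm/yr.
B's length ≈ 0.104 × 7154 = 744.0 mm.

744.0 mm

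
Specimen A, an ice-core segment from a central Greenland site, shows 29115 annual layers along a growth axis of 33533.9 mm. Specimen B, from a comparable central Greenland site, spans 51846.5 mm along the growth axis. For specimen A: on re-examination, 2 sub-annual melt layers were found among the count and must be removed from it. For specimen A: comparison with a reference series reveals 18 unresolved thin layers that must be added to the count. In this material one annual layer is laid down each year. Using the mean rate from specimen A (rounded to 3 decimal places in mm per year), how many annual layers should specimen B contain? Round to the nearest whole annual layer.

45045 annual layers

Specimen A: adjusted count: 29115 − 2 + 18 = 29131 annual layers.
A: 33533.9 mm over 29131 years gives 33533.9 / 29131 ≈ 1.151 mm/yr.
B spans 51846.5 / 1.151 = 45044.74 years ≈ 45045 annual layers.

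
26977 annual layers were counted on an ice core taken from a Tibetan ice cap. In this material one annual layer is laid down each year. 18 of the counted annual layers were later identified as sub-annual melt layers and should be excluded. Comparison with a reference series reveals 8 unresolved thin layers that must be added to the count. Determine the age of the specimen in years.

26967 years

After corrections the count is 26977 − 18 + 8 = 26967 annual layers.
At one annual layer per year, that is 26967 years.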